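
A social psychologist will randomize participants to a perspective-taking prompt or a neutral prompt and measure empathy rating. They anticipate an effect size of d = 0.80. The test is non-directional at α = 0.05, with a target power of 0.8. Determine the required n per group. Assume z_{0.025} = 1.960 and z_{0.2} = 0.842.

For two independent groups with equal n: n = 2·((z_{α/2} + z_β) / d)².
z_{α/2} + z_β = 1.960 + 0.842 = 2.802.
n = 2 × (2.802 / 0.80)² = 2 × 3.502² = 2 × 12.27 = 24.5.
Round up to the next whole participant.

n = 25 per group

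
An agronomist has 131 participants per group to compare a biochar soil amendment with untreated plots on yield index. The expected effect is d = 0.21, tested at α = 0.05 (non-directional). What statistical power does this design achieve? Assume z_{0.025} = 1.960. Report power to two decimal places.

power ≈ 0.40

For two equal groups, power = Φ(d·√(n/2) − z_{α/2}).
d·√(n/2) = 0.21 × √(131/2) = 0.21 × 8.093 = 1.700.
z_β = 1.700 − 1.960 = -0.260.
Power = Φ(-0.260) = 0.397.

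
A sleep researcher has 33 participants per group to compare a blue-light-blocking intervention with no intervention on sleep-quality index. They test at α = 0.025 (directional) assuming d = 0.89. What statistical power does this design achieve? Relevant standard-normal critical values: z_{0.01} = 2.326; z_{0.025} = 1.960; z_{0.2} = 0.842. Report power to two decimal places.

power ≈ 0.95

For two equal groups, power = Φ(d·√(n/2) − z_{α}).
d·√(n/2) = 0.89 × √(33/2) = 0.89 × 4.062 = 3.615.
z_β = 3.615 − 1.960 = 1.655.
Power = Φ(1.655) = 0.951.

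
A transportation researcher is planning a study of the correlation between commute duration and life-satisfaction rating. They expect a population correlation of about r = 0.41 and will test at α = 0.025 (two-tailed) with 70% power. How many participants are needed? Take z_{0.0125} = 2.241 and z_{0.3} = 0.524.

n = 44

Fisher's z: C = ½·ln((1+r)/(1−r)) = ½·ln(2.3898) = 0.4356.
n = ((z_{α/2} + z_β)/C)² + 3.
(2.241 + 0.524) / 0.4356 = 2.765 / 0.4356 = 6.348.
n = 6.348² + 3 = 40.29 + 3 = 43.3.
Round up.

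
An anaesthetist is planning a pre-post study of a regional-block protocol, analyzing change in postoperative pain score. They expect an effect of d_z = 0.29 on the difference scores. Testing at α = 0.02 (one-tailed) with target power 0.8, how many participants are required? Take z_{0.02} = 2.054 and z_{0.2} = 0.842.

For a paired (one-sample on differences) test: n = ((z_{α} + z_β) / d)².
z_{α} + z_β = 2.054 + 0.842 = 2.896.
n = (2.896 / 0.29)² = 9.986² = 99.72.
Round up.

n = 100 pairs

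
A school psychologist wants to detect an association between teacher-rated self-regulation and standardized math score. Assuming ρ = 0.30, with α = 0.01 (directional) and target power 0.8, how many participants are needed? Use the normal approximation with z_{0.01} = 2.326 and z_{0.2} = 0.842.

n = 108

Fisher's z: C = ½·ln((1+r)/(1−r)) = ½·ln(1.8571) = 0.3095.
n = ((z_{α} + z_β)/C)² + 3.
(2.326 + 0.842) / 0.3095 = 3.168 / 0.3095 = 10.236.
n = 10.236² + 3 = 104.77 + 3 = 107.8.
Round up.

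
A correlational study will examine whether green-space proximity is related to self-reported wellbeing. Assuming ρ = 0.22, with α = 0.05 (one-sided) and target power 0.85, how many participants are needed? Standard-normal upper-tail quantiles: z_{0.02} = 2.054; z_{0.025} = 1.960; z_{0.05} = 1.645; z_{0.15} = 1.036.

n = 147

Fisher's z: C = ½·ln((1+r)/(1−r)) = ½·ln(1.5641) = 0.2237.
n = ((z_{α} + z_β)/C)² + 3.
(1.645 + 1.036) / 0.2237 = 2.681 / 0.2237 = 11.985.
n = 11.985² + 3 = 143.64 + 3 = 146.6.
Round up.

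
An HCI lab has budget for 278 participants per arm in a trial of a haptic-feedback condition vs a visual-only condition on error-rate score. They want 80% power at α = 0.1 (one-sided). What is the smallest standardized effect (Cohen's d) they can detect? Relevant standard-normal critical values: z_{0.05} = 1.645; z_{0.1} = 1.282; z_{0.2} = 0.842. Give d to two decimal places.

d_min ≈ 0.18

For two independent groups of n = 278 each: d_min = (z_{α} + z_β)·√(2/n).
z-sum = 1.282 + 0.842 = 2.124.
d_min = 2.124 × √(2/278) = 2.124 × 0.0848 = 0.180.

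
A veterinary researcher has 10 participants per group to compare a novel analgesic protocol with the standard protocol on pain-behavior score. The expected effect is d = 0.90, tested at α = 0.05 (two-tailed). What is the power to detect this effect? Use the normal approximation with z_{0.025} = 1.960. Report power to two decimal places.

power ≈ 0.52

For two equal groups, power = Φ(d·√(n/2) − z_{α/2}).
d·√(n/2) = 0.90 × √(10/2) = 0.90 × 2.236 = 2.012.
z_β = 2.012 − 1.960 = 0.052.
Power = Φ(0.052) = 0.521.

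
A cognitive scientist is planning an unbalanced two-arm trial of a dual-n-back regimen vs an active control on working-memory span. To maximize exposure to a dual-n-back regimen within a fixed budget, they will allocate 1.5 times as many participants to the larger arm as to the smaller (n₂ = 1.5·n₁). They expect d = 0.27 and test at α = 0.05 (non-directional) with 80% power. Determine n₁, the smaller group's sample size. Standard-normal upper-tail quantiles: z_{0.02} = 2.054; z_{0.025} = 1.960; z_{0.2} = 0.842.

With allocation ratio k = n₂/n₁ = 1.5, Var(x̄₁−x̄₂) = σ²(1/n₁ + 1/(k·n₁)) = σ²·(k+1)/(k·n₁).
So n₁ = (1 + 1/k)·((z_{α/2} + z_β)/d)² = 1.667 × (2.802/0.27)².
n₁ = 1.667 × 107.70 = 179.5.
Round up: n₁ = 180, giving n₂ = 1.5 × 180 = 270.

n₁ = 180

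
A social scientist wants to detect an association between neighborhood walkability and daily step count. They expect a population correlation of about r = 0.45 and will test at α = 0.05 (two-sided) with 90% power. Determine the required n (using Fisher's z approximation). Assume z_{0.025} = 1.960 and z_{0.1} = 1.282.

Fisher's z: C = ½·ln((1+r)/(1−r)) = ½·ln(2.6364) = 0.4847.
n = ((z_{α/2} + z_β)/C)² + 3.
(1.960 + 1.282) / 0.4847 = 3.242 / 0.4847 = 6.689.
n = 6.689² + 3 = 44.74 + 3 = 47.7.
Round up.

n = 48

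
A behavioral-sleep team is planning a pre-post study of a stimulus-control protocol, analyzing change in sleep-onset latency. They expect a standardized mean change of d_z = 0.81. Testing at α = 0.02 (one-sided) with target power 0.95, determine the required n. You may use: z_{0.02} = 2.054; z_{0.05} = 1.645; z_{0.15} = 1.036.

n = 21 pairs

For a paired (one-sample on differences) test: n = ((z_{α} + z_β) / d)².
z_{α} + z_β = 2.054 + 1.645 = 3.699.
n = (3.699 / 0.81)² = 4.567² = 20.85.
Round up.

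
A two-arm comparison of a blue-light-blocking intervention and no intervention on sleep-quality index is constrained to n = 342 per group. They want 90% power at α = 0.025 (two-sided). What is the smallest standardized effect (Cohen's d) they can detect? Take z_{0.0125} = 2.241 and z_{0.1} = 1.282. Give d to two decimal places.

For two independent groups of n = 342 each: d_min = (z_{α/2} + z_β)·√(2/n).
z-sum = 2.241 + 1.282 = 3.523.
d_min = 3.523 × √(2/342) = 3.523 × 0.0765 = 0.269.

d_min ≈ 0.27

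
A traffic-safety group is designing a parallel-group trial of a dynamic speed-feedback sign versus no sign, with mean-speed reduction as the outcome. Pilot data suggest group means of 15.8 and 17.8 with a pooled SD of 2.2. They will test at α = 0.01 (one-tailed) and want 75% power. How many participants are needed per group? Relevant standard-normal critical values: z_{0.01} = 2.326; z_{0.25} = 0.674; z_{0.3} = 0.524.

Cohen's d = |M₁ − M₂| / SD_pooled = |15.8 − 17.8| / 2.2 = 2.0 / 2.2 = 0.909.
For two independent groups with equal n: n = 2·((z_{α} + z_β) / d)².
z_{α} + z_β = 2.326 + 0.674 = 3.000.
n = 2 × (3.000 / 0.909)² = 2 × 3.300² = 2 × 10.89 = 21.8.
Round up to the next whole participant.

n = 22 per group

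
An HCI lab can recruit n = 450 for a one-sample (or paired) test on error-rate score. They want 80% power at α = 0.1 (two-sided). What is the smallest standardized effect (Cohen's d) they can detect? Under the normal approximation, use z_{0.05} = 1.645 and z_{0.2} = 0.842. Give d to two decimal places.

d_min ≈ 0.12

For a single sample (or paired design) of n = 450: d_min = (z_{α/2} + z_β)/√n.
z-sum = 1.645 + 0.842 = 2.487.
d_min = 2.487 / √450 = 2.487 / 21.213 = 0.117.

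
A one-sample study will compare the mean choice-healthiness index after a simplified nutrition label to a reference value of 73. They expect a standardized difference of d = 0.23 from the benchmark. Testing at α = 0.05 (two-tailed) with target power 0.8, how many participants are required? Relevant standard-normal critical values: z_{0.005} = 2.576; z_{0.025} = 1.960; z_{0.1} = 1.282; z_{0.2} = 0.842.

For a one-sample test: n = ((z_{α/2} + z_β) / d)².
z_{α/2} + z_β = 1.960 + 0.842 = 2.802.
n = (2.802 / 0.23)² = 12.183² = 148.42.
Round up.

n = 149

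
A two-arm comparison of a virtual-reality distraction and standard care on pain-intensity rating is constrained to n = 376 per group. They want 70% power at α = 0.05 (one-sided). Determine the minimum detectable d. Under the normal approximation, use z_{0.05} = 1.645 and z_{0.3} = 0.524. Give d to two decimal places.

For two independent groups of n = 376 each: d_min = (z_{α} + z_β)·√(2/n).
z-sum = 1.645 + 0.524 = 2.169.
d_min = 2.169 × √(2/376) = 2.169 × 0.0729 = 0.158.

d_min ≈ 0.16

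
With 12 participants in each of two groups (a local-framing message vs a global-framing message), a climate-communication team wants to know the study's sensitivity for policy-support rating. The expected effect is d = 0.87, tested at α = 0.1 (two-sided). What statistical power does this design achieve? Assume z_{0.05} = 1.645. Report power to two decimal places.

power ≈ 0.69

For two equal groups, power = Φ(d·√(n/2) − z_{α/2}).
d·√(n/2) = 0.87 × √(12/2) = 0.87 × 2.449 = 2.131.
z_β = 2.131 − 1.645 = 0.486.
Power = Φ(0.486) = 0.687.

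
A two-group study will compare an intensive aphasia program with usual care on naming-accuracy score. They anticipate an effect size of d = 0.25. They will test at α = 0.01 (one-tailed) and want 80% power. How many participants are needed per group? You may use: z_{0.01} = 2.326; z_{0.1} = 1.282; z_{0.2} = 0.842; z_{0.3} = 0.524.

n = 322 per group

For two independent groups with equal n: n = 2·((z_{α} + z_β) / d)².
z_{α} + z_β = 2.326 + 0.842 = 3.168.
n = 2 × (3.168 / 0.25)² = 2 × 12.672² = 2 × 160.58 = 321.2.
Round up to the next whole participant.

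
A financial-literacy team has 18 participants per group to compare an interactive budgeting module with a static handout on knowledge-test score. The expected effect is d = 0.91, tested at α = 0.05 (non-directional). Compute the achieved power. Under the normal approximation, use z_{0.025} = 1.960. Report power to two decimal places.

power ≈ 0.78

For two equal groups, power = Φ(d·√(n/2) − z_{α/2}).
d·√(n/2) = 0.91 × √(18/2) = 0.91 × 3.000 = 2.730.
z_β = 2.730 − 1.960 = 0.770.
Power = Φ(0.770) = 0.779.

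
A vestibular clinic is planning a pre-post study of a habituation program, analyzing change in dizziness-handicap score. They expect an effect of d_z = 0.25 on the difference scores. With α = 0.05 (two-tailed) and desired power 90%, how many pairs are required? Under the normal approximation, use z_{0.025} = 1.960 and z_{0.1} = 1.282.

n = 169 pairs

For a paired (one-sample on differences) test: n = ((z_{α/2} + z_β) / d)².
z_{α/2} + z_β = 1.960 + 1.282 = 3.242.
n = (3.242 / 0.25)² = 12.968² = 168.17.
Round up.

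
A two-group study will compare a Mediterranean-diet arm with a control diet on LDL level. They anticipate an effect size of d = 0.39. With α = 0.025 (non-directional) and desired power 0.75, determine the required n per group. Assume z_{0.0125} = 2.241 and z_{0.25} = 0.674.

For two independent groups with equal n: n = 2·((z_{α/2} + z_β) / d)².
z_{α/2} + z_β = 2.241 + 0.674 = 2.915.
n = 2 × (2.915 / 0.39)² = 2 × 7.474² = 2 × 55.87 = 111.7.
Round up to the next whole participant.

n = 112 per group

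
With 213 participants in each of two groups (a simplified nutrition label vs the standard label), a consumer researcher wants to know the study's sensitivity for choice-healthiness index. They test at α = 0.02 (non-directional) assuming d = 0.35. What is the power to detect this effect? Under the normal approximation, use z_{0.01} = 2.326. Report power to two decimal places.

power ≈ 0.90

For two equal groups, power = Φ(d·√(n/2) − z_{α/2}).
d·√(n/2) = 0.35 × √(213/2) = 0.35 × 10.320 = 3.612.
z_β = 3.612 − 2.326 = 1.286.
Power = Φ(1.286) = 0.901.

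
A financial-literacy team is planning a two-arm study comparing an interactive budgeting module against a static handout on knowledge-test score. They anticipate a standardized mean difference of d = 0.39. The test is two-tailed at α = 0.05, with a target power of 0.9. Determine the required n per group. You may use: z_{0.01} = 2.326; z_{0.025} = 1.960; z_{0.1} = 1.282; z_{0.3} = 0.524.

n = 139 per group

For two independent groups with equal n: n = 2·((z_{α/2} + z_β) / d)².
z_{α/2} + z_β = 1.960 + 1.282 = 3.242.
n = 2 × (3.242 / 0.39)² = 2 × 8.313² = 2 × 69.10 = 138.2.
Round up to the next whole participant.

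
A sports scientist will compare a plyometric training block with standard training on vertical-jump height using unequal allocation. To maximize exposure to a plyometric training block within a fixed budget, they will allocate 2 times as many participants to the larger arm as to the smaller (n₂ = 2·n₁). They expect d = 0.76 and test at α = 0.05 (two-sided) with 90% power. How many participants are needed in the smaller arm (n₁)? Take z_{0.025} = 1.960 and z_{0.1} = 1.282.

n₁ = 28

With allocation ratio k = n₂/n₁ = 2, Var(x̄₁−x̄₂) = σ²(1/n₁ + 1/(k·n₁)) = σ²·(k+1)/(k·n₁).
So n₁ = (1 + 1/k)·((z_{α/2} + z_β)/d)² = 1.500 × (3.242/0.76)².
n₁ = 1.500 × 18.20 = 27.3.
Round up: n₁ = 28, giving n₂ = 2 × 28 = 56.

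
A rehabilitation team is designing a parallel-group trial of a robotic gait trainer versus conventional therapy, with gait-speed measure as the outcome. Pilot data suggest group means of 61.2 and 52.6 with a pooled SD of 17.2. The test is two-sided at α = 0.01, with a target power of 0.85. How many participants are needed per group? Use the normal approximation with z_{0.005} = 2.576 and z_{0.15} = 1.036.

n = 105 per group

Cohen's d = |M₁ − M₂| / SD_pooled = |61.2 − 52.6| / 17.2 = 8.6 / 17.2 = 0.500.
For two independent groups with equal n: n = 2·((z_{α/2} + z_β) / d)².
z_{α/2} + z_β = 2.576 + 1.036 = 3.612.
n = 2 × (3.612 / 0.500)² = 2 × 7.224² = 2 × 52.19 = 104.4.
Round up to the next whole participant.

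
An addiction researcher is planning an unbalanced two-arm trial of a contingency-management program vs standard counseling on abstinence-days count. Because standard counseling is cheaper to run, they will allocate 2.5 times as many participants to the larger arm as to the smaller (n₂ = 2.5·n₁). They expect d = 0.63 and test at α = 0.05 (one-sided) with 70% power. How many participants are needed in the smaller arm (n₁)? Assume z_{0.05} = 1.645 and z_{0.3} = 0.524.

With allocation ratio k = n₂/n₁ = 2.5, Var(x̄₁−x̄₂) = σ²(1/n₁ + 1/(k·n₁)) = σ²·(k+1)/(k·n₁).
So n₁ = (1 + 1/k)·((z_{α} + z_β)/d)² = 1.400 × (2.169/0.63)².
n₁ = 1.400 × 11.85 = 16.6.
Round up: n₁ = 17, giving n₂ = ⌈2.5 × 17⌉ = ⌈42.5⌉ = 43.

n₁ = 17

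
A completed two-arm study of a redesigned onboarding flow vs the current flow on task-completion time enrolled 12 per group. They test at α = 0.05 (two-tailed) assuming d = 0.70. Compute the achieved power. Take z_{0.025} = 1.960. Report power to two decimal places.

power ≈ 0.40

For two equal groups, power = Φ(d·√(n/2) − z_{α/2}).
d·√(n/2) = 0.70 × √(12/2) = 0.70 × 2.449 = 1.715.
z_β = 1.715 − 1.960 = -0.245.
Power = Φ(-0.245) = 0.403.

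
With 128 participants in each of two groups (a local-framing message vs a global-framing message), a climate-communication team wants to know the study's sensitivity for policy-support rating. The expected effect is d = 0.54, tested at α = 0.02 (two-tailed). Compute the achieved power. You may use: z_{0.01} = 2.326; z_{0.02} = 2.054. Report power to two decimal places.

power ≈ 0.98

For two equal groups, power = Φ(d·√(n/2) − z_{α/2}).
d·√(n/2) = 0.54 × √(128/2) = 0.54 × 8.000 = 4.320.
z_β = 4.320 − 2.326 = 1.994.
Power = Φ(1.994) = 0.977.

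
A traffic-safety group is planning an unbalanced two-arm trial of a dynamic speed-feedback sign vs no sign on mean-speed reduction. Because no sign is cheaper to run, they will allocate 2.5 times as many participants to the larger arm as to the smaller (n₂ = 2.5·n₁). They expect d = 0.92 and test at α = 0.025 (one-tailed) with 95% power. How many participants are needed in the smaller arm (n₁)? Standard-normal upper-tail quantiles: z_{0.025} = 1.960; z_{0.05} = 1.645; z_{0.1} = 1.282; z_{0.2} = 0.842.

With allocation ratio k = n₂/n₁ = 2.5, Var(x̄₁−x̄₂) = σ²(1/n₁ + 1/(k·n₁)) = σ²·(k+1)/(k·n₁).
So n₁ = (1 + 1/k)·((z_{α} + z_β)/d)² = 1.400 × (3.605/0.92)².
n₁ = 1.400 × 15.35 = 21.5.
Round up: n₁ = 22, giving n₂ = 2.5 × 22 = 55.

n₁ = 22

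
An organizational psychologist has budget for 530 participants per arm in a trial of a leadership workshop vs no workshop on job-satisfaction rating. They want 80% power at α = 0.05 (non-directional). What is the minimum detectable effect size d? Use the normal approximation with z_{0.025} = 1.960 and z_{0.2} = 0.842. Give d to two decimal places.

d_min ≈ 0.17

For two independent groups of n = 530 each: d_min = (z_{α/2} + z_β)·√(2/n).
z-sum = 1.960 + 0.842 = 2.802.
d_min = 2.802 × √(2/530) = 2.802 × 0.0614 = 0.172.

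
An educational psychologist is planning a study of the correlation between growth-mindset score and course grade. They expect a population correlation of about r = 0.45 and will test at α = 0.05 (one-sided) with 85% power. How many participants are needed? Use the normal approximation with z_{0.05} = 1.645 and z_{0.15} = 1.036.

n = 34

Fisher's z: C = ½·ln((1+r)/(1−r)) = ½·ln(2.6364) = 0.4847.
n = ((z_{α} + z_β)/C)² + 3.
(1.645 + 1.036) / 0.4847 = 2.681 / 0.4847 = 5.531.
n = 5.531² + 3 = 30.59 + 3 = 33.6.
Round up.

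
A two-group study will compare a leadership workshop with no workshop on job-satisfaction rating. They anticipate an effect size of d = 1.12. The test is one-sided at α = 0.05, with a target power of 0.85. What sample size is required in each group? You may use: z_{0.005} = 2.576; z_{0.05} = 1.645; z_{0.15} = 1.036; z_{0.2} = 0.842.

n = 12 per group

For two independent groups with equal n: n = 2·((z_{α} + z_β) / d)².
z_{α} + z_β = 1.645 + 1.036 = 2.681.
n = 2 × (2.681 / 1.12)² = 2 × 2.394² = 2 × 5.73 = 11.5.
Round up to the next whole participant.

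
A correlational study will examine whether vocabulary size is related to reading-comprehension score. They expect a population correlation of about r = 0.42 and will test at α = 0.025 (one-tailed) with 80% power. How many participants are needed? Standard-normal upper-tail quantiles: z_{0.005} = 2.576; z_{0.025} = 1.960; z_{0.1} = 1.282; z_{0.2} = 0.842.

Fisher's z: C = ½·ln((1+r)/(1−r)) = ½·ln(2.4483) = 0.4477.
n = ((z_{α} + z_β)/C)² + 3.
(1.960 + 0.842) / 0.4477 = 2.802 / 0.4477 = 6.259.
n = 6.259² + 3 = 39.17 + 3 = 42.2.
Round up.

n = 43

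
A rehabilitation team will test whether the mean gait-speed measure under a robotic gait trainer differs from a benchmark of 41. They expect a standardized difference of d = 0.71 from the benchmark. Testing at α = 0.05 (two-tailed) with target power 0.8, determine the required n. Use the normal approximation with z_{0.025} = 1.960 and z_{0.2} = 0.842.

For a one-sample test: n = ((z_{α/2} + z_β) / d)².
z_{α/2} + z_β = 1.960 + 0.842 = 2.802.
n = (2.802 / 0.71)² = 3.946² = 15.57.
Round up.

n = 16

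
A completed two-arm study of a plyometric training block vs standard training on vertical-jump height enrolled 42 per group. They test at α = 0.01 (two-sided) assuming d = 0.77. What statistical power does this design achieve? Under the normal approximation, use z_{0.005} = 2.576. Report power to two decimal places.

For two equal groups, power = Φ(d·√(n/2) − z_{α/2}).
d·√(n/2) = 0.77 × √(42/2) = 0.77 × 4.583 = 3.529.
z_β = 3.529 − 2.576 = 0.953.
Power = Φ(0.953) = 0.830.

power ≈ 0.83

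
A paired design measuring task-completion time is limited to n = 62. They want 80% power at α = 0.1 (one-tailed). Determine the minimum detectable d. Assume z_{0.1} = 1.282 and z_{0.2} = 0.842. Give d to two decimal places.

For a single sample (or paired design) of n = 62: d_min = (z_{α} + z_β)/√n.
z-sum = 1.282 + 0.842 = 2.124.
d_min = 2.124 / √62 = 2.124 / 7.874 = 0.270.

d_min ≈ 0.27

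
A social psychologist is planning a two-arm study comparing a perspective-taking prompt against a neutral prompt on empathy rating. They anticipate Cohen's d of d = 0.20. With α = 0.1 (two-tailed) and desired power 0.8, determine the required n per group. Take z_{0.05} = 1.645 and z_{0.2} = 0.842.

For two independent groups with equal n: n = 2·((z_{α/2} + z_β) / d)².
z_{α/2} + z_β = 1.645 + 0.842 = 2.487.
n = 2 × (2.487 / 0.20)² = 2 × 12.435² = 2 × 154.63 = 309.3.
Round up to the next whole participant.

n = 310 per group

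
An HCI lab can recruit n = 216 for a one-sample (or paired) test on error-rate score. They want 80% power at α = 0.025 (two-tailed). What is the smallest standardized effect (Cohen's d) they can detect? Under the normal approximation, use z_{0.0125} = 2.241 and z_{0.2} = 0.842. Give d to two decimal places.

d_min ≈ 0.21

For a single sample (or paired design) of n = 216: d_min = (z_{α/2} + z_β)/√n.
z-sum = 2.241 + 0.842 = 3.083.
d_min = 3.083 / √216 = 3.083 / 14.697 = 0.210.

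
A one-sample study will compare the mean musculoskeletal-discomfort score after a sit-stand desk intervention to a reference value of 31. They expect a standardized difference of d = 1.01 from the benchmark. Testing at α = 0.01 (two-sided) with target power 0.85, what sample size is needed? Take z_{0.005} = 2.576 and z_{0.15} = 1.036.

For a one-sample test: n = ((z_{α/2} + z_β) / d)².
z_{α/2} + z_β = 2.576 + 1.036 = 3.612.
n = (3.612 / 1.01)² = 3.576² = 12.79.
Round up.

n = 13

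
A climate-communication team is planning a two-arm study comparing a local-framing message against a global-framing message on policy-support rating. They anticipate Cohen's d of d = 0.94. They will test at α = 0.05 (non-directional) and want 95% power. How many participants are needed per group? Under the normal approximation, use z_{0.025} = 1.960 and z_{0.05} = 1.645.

For two independent groups with equal n: n = 2·((z_{α/2} + z_β) / d)².
z_{α/2} + z_β = 1.960 + 1.645 = 3.605.
n = 2 × (3.605 / 0.94)² = 2 × 3.835² = 2 × 14.71 = 29.4.
Round up to the next whole participant.

n = 30 per group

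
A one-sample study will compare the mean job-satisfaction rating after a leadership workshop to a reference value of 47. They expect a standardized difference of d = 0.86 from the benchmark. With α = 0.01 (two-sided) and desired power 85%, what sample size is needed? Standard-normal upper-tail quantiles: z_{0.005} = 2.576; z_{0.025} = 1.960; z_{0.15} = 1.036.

n = 18

For a one-sample test: n = ((z_{α/2} + z_β) / d)².
z_{α/2} + z_β = 2.576 + 1.036 = 3.612.
n = (3.612 / 0.86)² = 4.200² = 17.64.
Round up.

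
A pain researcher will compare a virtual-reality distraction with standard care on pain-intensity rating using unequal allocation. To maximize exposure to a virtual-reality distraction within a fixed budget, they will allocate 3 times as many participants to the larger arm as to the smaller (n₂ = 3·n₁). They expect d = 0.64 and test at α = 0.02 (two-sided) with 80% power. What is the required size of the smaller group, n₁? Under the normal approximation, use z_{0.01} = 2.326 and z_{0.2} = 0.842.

n₁ = 33

With allocation ratio k = n₂/n₁ = 3, Var(x̄₁−x̄₂) = σ²(1/n₁ + 1/(k·n₁)) = σ²·(k+1)/(k·n₁).
So n₁ = (1 + 1/k)·((z_{α/2} + z_β)/d)² = 1.333 × (3.168/0.64)².
n₁ = 1.333 × 24.50 = 32.7.
Round up: n₁ = 33, giving n₂ = 3 × 33 = 99.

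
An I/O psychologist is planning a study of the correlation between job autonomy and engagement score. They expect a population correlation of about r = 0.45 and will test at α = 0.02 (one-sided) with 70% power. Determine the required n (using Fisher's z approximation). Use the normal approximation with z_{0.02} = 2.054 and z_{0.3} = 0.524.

n = 32

Fisher's z: C = ½·ln((1+r)/(1−r)) = ½·ln(2.6364) = 0.4847.
n = ((z_{α} + z_β)/C)² + 3.
(2.054 + 0.524) / 0.4847 = 2.578 / 0.4847 = 5.319.
n = 5.319² + 3 = 28.29 + 3 = 31.3.
Round up.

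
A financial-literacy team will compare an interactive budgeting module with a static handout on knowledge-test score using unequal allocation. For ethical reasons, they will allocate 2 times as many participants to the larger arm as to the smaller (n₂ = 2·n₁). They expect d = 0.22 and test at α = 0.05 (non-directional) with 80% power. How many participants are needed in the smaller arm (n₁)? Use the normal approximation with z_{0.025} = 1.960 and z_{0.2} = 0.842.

n₁ = 244

With allocation ratio k = n₂/n₁ = 2, Var(x̄₁−x̄₂) = σ²(1/n₁ + 1/(k·n₁)) = σ²·(k+1)/(k·n₁).
So n₁ = (1 + 1/k)·((z_{α/2} + z_β)/d)² = 1.500 × (2.802/0.22)².
n₁ = 1.500 × 162.21 = 243.3.
Round up: n₁ = 244, giving n₂ = 2 × 244 = 488.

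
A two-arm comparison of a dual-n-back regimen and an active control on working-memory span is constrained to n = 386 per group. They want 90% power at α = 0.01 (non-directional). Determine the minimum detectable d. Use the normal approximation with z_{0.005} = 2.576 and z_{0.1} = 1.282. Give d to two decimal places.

d_min ≈ 0.28

For two independent groups of n = 386 each: d_min = (z_{α/2} + z_β)·√(2/n).
z-sum = 2.576 + 1.282 = 3.858.
d_min = 3.858 × √(2/386) = 3.858 × 0.0720 = 0.278.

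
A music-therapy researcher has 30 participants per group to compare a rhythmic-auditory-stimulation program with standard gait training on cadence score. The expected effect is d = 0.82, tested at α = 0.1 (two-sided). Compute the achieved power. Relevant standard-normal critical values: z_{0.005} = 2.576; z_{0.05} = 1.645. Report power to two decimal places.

power ≈ 0.94

For two equal groups, power = Φ(d·√(n/2) − z_{α/2}).
d·√(n/2) = 0.82 × √(30/2) = 0.82 × 3.873 = 3.176.
z_β = 3.176 − 1.645 = 1.531.
Power = Φ(1.531) = 0.937.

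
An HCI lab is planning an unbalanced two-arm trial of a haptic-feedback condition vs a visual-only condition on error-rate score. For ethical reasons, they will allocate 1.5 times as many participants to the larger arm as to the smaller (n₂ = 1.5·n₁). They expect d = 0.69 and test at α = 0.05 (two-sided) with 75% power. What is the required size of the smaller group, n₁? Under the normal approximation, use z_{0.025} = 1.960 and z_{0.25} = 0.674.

With allocation ratio k = n₂/n₁ = 1.5, Var(x̄₁−x̄₂) = σ²(1/n₁ + 1/(k·n₁)) = σ²·(k+1)/(k·n₁).
So n₁ = (1 + 1/k)·((z_{α/2} + z_β)/d)² = 1.667 × (2.634/0.69)².
n₁ = 1.667 × 14.57 = 24.3.
Round up: n₁ = 25, giving n₂ = ⌈1.5 × 25⌉ = ⌈37.5⌉ = 38.

n₁ = 25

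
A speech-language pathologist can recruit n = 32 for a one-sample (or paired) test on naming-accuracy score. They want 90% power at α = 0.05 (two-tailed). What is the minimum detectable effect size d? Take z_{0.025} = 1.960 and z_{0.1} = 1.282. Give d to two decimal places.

d_min ≈ 0.57

For a single sample (or paired design) of n = 32: d_min = (z_{α/2} + z_β)/√n.
z-sum = 1.960 + 1.282 = 3.242.
d_min = 3.242 / √32 = 3.242 / 5.657 = 0.573.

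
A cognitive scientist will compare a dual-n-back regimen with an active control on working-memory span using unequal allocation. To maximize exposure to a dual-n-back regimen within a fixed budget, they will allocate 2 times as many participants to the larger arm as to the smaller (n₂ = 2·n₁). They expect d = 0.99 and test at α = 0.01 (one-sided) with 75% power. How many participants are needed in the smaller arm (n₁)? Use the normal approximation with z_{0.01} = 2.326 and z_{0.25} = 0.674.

n₁ = 14

With allocation ratio k = n₂/n₁ = 2, Var(x̄₁−x̄₂) = σ²(1/n₁ + 1/(k·n₁)) = σ²·(k+1)/(k·n₁).
So n₁ = (1 + 1/k)·((z_{α} + z_β)/d)² = 1.500 × (3.000/0.99)².
n₁ = 1.500 × 9.18 = 13.8.
Round up: n₁ = 14, giving n₂ = 2 × 14 = 28.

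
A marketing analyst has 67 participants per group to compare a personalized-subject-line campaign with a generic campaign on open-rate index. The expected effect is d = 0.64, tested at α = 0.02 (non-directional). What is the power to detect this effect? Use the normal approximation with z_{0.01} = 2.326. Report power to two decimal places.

power ≈ 0.92

For two equal groups, power = Φ(d·√(n/2) − z_{α/2}).
d·√(n/2) = 0.64 × √(67/2) = 0.64 × 5.788 = 3.704.
z_β = 3.704 − 2.326 = 1.378.
Power = Φ(1.378) = 0.916.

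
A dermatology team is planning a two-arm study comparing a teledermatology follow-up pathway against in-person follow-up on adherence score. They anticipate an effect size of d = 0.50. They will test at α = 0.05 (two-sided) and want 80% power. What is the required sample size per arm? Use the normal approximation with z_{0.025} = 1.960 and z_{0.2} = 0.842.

n = 63 per group

For two independent groups with equal n: n = 2·((z_{α/2} + z_β) / d)².
z_{α/2} + z_β = 1.960 + 0.842 = 2.802.
n = 2 × (2.802 / 0.50)² = 2 × 5.604² = 2 × 31.40 = 62.8.
Round up to the next whole participant.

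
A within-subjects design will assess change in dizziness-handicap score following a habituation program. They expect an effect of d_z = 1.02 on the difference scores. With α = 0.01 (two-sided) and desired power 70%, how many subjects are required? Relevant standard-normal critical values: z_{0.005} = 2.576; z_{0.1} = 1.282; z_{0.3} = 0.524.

For a paired (one-sample on differences) test: n = ((z_{α/2} + z_β) / d)².
z_{α/2} + z_β = 2.576 + 0.524 = 3.100.
n = (3.100 / 1.02)² = 3.039² = 9.24.
Round up.

n = 10 pairs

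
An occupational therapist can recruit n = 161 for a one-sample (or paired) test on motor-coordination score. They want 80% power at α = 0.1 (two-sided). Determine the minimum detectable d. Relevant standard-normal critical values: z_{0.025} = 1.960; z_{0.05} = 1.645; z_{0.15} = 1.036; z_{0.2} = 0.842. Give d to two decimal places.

For a single sample (or paired design) of n = 161: d_min = (z_{α/2} + z_β)/√n.
z-sum = 1.645 + 0.842 = 2.487.
d_min = 2.487 / √161 = 2.487 / 12.689 = 0.196.

d_min ≈ 0.20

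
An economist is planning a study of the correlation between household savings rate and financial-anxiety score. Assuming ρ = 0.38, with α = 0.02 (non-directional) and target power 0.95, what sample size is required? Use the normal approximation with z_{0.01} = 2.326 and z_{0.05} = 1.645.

Fisher's z: C = ½·ln((1+r)/(1−r)) = ½·ln(2.2258) = 0.4001.
n = ((z_{α/2} + z_β)/C)² + 3.
(2.326 + 1.645) / 0.4001 = 3.971 / 0.4001 = 9.925.
n = 9.925² + 3 = 98.51 + 3 = 101.5.
Round up.

n = 102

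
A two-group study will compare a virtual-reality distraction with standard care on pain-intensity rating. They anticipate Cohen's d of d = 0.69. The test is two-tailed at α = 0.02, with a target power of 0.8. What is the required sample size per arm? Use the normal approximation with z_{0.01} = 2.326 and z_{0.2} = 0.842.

n = 43 per group

For two independent groups with equal n: n = 2·((z_{α/2} + z_β) / d)².
z_{α/2} + z_β = 2.326 + 0.842 = 3.168.
n = 2 × (3.168 / 0.69)² = 2 × 4.591² = 2 × 21.08 = 42.2.
Round up to the next whole participant.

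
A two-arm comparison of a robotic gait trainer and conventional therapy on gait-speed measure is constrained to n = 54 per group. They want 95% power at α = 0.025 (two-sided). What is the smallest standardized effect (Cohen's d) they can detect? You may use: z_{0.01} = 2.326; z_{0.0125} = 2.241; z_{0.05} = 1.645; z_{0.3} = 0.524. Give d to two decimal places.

For two independent groups of n = 54 each: d_min = (z_{α/2} + z_β)·√(2/n).
z-sum = 2.241 + 1.645 = 3.886.
d_min = 3.886 × √(2/54) = 3.886 × 0.1925 = 0.748.

d_min ≈ 0.75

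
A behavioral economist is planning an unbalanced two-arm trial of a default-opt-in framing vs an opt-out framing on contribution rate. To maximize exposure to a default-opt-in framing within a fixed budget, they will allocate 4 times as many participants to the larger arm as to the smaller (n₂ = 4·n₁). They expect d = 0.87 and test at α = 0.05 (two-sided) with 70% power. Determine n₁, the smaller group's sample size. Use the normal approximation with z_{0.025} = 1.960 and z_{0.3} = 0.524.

With allocation ratio k = n₂/n₁ = 4, Var(x̄₁−x̄₂) = σ²(1/n₁ + 1/(k·n₁)) = σ²·(k+1)/(k·n₁).
So n₁ = (1 + 1/k)·((z_{α/2} + z_β)/d)² = 1.250 × (2.484/0.87)².
n₁ = 1.250 × 8.15 = 10.2.
Round up: n₁ = 11, giving n₂ = 4 × 11 = 44.

n₁ = 11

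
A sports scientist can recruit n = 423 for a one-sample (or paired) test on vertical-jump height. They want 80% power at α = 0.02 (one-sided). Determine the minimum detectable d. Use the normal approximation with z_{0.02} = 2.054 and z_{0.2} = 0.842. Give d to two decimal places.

For a single sample (or paired design) of n = 423: d_min = (z_{α} + z_β)/√n.
z-sum = 2.054 + 0.842 = 2.896.
d_min = 2.896 / √423 = 2.896 / 20.567 = 0.141.

d_min ≈ 0.14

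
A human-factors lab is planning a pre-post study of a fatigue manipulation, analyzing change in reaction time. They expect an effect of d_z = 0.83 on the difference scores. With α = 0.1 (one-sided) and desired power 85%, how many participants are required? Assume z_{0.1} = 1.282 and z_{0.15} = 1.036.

n = 8 pairs

For a paired (one-sample on differences) test: n = ((z_{α} + z_β) / d)².
z_{α} + z_β = 1.282 + 1.036 = 2.318.
n = (2.318 / 0.83)² = 2.793² = 7.80.
Round up.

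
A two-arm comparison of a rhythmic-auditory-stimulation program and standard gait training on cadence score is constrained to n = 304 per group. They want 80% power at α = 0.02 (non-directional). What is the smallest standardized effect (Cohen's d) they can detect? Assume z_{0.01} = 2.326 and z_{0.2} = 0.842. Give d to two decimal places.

d_min ≈ 0.26

For two independent groups of n = 304 each: d_min = (z_{α/2} + z_β)·√(2/n).
z-sum = 2.326 + 0.842 = 3.168.
d_min = 3.168 × √(2/304) = 3.168 × 0.0811 = 0.257.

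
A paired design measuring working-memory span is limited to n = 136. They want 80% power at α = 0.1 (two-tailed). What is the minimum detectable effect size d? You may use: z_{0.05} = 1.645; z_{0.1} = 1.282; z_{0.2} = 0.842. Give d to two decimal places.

d_min ≈ 0.21

For a single sample (or paired design) of n = 136: d_min = (z_{α/2} + z_β)/√n.
z-sum = 1.645 + 0.842 = 2.487.
d_min = 2.487 / √136 = 2.487 / 11.662 = 0.213.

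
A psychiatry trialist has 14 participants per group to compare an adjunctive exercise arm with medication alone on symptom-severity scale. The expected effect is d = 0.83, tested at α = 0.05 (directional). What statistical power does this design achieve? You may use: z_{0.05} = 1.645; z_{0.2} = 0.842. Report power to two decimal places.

For two equal groups, power = Φ(d·√(n/2) − z_{α}).
d·√(n/2) = 0.83 × √(14/2) = 0.83 × 2.646 = 2.196.
z_β = 2.196 − 1.645 = 0.551.
Power = Φ(0.551) = 0.709.

power ≈ 0.71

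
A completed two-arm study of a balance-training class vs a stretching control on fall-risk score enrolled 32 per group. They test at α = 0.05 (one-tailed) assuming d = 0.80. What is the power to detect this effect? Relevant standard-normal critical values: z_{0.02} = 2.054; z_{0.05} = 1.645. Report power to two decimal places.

For two equal groups, power = Φ(d·√(n/2) − z_{α}).
d·√(n/2) = 0.80 × √(32/2) = 0.80 × 4.000 = 3.200.
z_β = 3.200 − 1.645 = 1.555.
Power = Φ(1.555) = 0.940.

power ≈ 0.94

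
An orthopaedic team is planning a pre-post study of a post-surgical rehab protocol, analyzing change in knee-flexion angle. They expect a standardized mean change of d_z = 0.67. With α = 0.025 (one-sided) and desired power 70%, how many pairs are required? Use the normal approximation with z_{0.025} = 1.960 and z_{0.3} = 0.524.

For a paired (one-sample on differences) test: n = ((z_{α} + z_β) / d)².
z_{α} + z_β = 1.960 + 0.524 = 2.484.
n = (2.484 / 0.67)² = 3.707² = 13.75.
Round up.

n = 14 pairs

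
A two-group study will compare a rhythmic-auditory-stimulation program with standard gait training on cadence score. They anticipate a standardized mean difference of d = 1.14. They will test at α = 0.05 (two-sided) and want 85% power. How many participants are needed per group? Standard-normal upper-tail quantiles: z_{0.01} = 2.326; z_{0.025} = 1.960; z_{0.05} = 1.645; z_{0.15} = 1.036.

For two independent groups with equal n: n = 2·((z_{α/2} + z_β) / d)².
z_{α/2} + z_β = 1.960 + 1.036 = 2.996.
n = 2 × (2.996 / 1.14)² = 2 × 2.628² = 2 × 6.91 = 13.8.
Round up to the next whole participant.

n = 14 per group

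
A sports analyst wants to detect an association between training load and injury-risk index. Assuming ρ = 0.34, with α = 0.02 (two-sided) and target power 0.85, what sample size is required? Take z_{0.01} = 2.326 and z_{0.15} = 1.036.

Fisher's z: C = ½·ln((1+r)/(1−r)) = ½·ln(2.0303) = 0.3541.
n = ((z_{α/2} + z_β)/C)² + 3.
(2.326 + 1.036) / 0.3541 = 3.362 / 0.3541 = 9.494.
n = 9.494² + 3 = 90.15 + 3 = 93.1.
Round up.

n = 94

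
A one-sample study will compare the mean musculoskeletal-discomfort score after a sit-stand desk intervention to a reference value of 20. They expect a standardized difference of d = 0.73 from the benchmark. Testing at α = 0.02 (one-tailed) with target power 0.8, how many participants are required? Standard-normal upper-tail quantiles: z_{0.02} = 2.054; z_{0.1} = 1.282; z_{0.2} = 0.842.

For a one-sample test: n = ((z_{α} + z_β) / d)².
z_{α} + z_β = 2.054 + 0.842 = 2.896.
n = (2.896 / 0.73)² = 3.967² = 15.74.
Round up.

n = 16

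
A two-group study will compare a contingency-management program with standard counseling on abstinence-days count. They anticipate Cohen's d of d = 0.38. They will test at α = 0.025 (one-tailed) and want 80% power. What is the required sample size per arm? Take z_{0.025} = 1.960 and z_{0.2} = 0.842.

n = 109 per group

For two independent groups with equal n: n = 2·((z_{α} + z_β) / d)².
z_{α} + z_β = 1.960 + 0.842 = 2.802.
n = 2 × (2.802 / 0.38)² = 2 × 7.374² = 2 × 54.37 = 108.7.
Round up to the next whole participant.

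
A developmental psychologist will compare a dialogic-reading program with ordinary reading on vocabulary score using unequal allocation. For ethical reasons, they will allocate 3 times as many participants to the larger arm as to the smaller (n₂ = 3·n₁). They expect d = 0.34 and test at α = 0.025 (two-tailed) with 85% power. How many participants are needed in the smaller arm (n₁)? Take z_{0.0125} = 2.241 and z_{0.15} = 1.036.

n₁ = 124

With allocation ratio k = n₂/n₁ = 3, Var(x̄₁−x̄₂) = σ²(1/n₁ + 1/(k·n₁)) = σ²·(k+1)/(k·n₁).
So n₁ = (1 + 1/k)·((z_{α/2} + z_β)/d)² = 1.333 × (3.277/0.34)².
n₁ = 1.333 × 92.90 = 123.9.
Round up: n₁ = 124, giving n₂ = 3 × 124 = 372.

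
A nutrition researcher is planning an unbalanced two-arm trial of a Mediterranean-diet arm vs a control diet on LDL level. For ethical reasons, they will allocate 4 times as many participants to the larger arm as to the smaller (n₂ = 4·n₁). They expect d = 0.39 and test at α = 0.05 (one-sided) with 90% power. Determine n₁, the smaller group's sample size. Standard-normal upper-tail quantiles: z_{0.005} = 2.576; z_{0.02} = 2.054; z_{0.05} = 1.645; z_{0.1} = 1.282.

n₁ = 71

With allocation ratio k = n₂/n₁ = 4, Var(x̄₁−x̄₂) = σ²(1/n₁ + 1/(k·n₁)) = σ²·(k+1)/(k·n₁).
So n₁ = (1 + 1/k)·((z_{α} + z_β)/d)² = 1.250 × (2.927/0.39)².
n₁ = 1.250 × 56.33 = 70.4.
Round up: n₁ = 71, giving n₂ = 4 × 71 = 284.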